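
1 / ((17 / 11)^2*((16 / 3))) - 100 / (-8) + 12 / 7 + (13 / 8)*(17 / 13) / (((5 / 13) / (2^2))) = 5889809 / 161840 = 36.39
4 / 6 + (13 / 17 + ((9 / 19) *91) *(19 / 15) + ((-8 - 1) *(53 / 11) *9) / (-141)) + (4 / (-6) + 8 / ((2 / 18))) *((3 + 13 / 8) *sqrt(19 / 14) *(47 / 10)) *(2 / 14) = 7751801 / 131835 + 186073 *sqrt(266) / 11760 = 316.86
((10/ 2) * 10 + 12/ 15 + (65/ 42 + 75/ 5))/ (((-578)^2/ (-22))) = -155573/ 35078820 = -0.00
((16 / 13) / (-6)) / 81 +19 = 60013 / 3159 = 19.00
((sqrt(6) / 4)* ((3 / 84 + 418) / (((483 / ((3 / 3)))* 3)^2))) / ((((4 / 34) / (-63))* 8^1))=-198985* sqrt(6) / 59721984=-0.01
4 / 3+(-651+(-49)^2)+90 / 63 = 36808 / 21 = 1752.76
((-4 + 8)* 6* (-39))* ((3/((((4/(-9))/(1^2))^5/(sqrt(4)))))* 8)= 20726199/8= 2590774.88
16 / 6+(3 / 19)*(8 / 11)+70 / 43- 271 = -7187549 / 26961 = -266.59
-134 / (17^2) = -134 / 289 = -0.46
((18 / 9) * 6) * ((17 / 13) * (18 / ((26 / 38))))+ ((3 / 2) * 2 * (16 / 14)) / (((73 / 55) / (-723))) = -1454.80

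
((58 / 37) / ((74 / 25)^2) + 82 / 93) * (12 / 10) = 9992717 / 7851215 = 1.27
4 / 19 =0.21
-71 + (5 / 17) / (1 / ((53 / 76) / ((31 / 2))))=-1421581 / 20026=-70.99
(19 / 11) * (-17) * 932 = -301036 / 11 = -27366.91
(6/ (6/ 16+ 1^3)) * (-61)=-2928/ 11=-266.18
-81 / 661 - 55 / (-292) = 0.07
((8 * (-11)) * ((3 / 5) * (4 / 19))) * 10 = -111.16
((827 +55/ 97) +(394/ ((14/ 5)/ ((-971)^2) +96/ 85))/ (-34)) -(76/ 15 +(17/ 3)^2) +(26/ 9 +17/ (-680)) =782.99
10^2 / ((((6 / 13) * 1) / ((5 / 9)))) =3250 / 27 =120.37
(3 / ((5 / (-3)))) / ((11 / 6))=-54 / 55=-0.98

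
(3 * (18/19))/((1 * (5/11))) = 594/95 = 6.25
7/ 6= 1.17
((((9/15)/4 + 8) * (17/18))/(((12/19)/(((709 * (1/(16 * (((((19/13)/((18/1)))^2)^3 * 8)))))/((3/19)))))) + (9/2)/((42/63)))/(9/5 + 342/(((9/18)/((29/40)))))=6913061255144319/2306160416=2997649.78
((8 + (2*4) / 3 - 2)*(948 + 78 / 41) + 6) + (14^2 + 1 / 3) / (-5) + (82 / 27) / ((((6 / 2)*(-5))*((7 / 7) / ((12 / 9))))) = 408430753 / 49815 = 8198.95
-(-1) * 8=8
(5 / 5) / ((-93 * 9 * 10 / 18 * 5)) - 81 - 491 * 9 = -4500.00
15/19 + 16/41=919/779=1.18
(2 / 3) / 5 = 2 / 15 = 0.13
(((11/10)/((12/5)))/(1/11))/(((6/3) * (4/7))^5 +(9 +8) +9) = 2033647/11274000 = 0.18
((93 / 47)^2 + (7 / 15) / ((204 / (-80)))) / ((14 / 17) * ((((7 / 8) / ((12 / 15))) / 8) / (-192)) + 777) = 10333757440 / 2151284169153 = 0.00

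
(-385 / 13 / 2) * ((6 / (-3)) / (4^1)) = 385 / 52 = 7.40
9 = 9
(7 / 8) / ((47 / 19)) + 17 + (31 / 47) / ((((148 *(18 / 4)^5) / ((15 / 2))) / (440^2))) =20.86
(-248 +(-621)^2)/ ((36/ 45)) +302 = 1928173/ 4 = 482043.25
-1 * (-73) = 73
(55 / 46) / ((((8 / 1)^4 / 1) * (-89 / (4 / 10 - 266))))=913 / 1048064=0.00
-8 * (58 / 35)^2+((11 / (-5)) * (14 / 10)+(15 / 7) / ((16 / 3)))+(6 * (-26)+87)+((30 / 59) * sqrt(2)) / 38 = -367097 / 3920+15 * sqrt(2) / 1121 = -93.63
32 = 32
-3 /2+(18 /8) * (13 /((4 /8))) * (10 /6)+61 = 157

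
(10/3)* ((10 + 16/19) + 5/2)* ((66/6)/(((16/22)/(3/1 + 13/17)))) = 817960/323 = 2532.38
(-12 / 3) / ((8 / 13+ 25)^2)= -676 / 110889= -0.01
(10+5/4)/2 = 45/8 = 5.62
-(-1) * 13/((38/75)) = 975/38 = 25.66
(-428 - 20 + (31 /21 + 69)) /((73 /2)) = -15856 /1533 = -10.34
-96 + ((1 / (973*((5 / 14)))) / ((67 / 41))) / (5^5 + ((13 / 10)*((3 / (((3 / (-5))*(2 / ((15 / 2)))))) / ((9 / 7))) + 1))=-333341324592 / 3472305485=-96.00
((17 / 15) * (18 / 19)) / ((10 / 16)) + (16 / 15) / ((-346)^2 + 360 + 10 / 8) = 1175802512 / 684440325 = 1.72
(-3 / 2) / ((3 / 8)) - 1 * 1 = -5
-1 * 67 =-67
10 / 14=5 / 7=0.71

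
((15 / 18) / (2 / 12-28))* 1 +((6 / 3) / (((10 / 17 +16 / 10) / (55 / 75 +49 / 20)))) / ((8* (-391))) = -1058617 / 34292448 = -0.03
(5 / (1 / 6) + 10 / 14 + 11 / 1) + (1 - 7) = 35.71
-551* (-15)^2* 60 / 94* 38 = -141331500 / 47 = -3007053.19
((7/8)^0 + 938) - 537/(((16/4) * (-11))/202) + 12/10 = 374607/110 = 3405.52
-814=-814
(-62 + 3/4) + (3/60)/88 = -107799/1760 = -61.25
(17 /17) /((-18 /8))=-4 /9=-0.44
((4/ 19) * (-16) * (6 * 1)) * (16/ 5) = -6144/ 95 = -64.67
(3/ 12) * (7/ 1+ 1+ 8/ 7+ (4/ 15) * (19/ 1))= 373/ 105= 3.55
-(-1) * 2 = 2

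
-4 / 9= -0.44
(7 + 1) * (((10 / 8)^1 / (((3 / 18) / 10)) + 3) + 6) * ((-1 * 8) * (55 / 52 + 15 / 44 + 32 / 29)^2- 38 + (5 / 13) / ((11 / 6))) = -59050.14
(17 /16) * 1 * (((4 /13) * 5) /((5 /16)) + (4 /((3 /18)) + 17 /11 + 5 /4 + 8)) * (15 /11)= 57.55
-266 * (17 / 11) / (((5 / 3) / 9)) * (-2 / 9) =27132 / 55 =493.31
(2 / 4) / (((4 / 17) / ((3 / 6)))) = 17 / 16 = 1.06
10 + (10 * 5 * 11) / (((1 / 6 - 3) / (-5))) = 16670 / 17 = 980.59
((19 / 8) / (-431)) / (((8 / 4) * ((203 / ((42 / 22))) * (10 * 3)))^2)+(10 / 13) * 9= 12631389407753 / 1824534025600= 6.92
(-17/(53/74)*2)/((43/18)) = -45288/2279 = -19.87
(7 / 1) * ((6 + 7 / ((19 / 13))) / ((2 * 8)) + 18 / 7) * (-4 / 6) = -6907 / 456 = -15.15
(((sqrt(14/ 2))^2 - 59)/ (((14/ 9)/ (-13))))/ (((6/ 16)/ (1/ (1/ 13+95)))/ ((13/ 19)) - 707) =-1028196/ 1549471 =-0.66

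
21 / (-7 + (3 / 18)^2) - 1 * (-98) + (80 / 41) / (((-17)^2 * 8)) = 282506368 / 2974099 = 94.99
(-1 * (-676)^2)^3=-95428956661682176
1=1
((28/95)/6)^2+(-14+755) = 60187921/81225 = 741.00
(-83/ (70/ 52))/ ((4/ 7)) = -1079/ 10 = -107.90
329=329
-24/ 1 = -24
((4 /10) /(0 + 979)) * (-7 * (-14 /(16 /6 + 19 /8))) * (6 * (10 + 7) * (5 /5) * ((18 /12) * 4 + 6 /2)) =4318272 /592295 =7.29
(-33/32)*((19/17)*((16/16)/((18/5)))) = -0.32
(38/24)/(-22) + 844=843.93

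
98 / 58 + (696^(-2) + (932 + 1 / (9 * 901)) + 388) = 576863156741 / 436458816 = 1321.69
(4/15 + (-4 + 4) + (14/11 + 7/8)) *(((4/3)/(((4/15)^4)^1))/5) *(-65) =-46609875/5632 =-8275.90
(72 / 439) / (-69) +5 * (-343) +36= -16952887 / 10097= -1679.00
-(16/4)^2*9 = -144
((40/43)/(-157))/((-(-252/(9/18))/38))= -190/425313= -0.00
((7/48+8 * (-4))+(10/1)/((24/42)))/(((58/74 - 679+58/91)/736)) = 53356849/3422112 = 15.59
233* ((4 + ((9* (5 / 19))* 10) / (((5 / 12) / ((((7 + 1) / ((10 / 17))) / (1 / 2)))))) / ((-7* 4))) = -1715579 / 133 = -12899.09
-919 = -919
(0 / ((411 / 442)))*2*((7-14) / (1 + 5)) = 0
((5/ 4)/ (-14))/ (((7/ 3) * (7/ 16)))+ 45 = 15405/ 343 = 44.91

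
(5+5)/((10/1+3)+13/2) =0.51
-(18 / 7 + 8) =-74 / 7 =-10.57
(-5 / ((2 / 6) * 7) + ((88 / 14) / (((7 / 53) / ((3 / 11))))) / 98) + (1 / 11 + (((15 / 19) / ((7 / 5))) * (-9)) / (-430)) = -82327909 / 43155574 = -1.91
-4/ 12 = -1/ 3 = -0.33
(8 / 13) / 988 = 2 / 3211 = 0.00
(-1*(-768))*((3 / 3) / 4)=192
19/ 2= 9.50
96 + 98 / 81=7874 / 81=97.21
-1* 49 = -49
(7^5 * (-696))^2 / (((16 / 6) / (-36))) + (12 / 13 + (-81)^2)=-24014635553451687 / 13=-1847279657957822.08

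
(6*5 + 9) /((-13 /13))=-39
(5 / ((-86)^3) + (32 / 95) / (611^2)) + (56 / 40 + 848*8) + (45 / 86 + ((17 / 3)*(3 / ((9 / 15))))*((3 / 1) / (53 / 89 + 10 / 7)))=2988074264094819637 / 437625993221768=6827.92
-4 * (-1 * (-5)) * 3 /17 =-60 /17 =-3.53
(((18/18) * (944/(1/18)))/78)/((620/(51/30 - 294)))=-1034742/10075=-102.70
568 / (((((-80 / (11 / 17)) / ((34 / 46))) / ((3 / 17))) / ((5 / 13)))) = -2343 / 10166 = -0.23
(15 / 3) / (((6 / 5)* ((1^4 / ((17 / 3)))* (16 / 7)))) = 2975 / 288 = 10.33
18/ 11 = 1.64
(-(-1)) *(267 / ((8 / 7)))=1869 / 8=233.62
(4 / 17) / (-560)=-1 / 2380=-0.00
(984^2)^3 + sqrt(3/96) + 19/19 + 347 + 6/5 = 907759056765321565.38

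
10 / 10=1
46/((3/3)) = 46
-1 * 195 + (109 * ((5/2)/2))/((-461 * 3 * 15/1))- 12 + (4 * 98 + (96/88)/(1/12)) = 36161485/182556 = 198.08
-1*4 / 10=-2 / 5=-0.40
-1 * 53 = -53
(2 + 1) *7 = 21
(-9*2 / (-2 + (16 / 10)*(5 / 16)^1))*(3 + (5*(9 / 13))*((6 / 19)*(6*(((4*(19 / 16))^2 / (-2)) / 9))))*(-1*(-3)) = -4887 / 26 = -187.96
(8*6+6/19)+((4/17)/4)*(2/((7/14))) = 15682/323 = 48.55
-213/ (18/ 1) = -71/ 6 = -11.83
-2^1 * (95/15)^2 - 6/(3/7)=-848/9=-94.22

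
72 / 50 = 36 / 25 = 1.44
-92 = -92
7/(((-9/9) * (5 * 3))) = -7/15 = -0.47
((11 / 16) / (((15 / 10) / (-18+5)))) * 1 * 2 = -143 / 12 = -11.92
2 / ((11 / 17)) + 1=45 / 11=4.09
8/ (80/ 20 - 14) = -4/ 5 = -0.80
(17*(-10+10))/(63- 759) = 0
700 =700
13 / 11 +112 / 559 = 1.38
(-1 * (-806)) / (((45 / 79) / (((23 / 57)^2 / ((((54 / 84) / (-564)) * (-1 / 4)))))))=354620372288 / 438615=808500.33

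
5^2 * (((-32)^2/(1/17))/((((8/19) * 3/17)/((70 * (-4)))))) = -4919936000/3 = -1639978666.67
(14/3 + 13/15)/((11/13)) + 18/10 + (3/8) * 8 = 1871/165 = 11.34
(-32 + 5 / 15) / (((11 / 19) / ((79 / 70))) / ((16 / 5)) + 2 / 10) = -5703800 / 64899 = -87.89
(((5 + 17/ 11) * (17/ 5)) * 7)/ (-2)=-4284/ 55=-77.89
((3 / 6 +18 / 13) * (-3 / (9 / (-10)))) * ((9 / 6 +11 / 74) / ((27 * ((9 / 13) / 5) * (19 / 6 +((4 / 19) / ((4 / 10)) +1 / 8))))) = 11358200 / 15653331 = 0.73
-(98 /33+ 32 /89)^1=-9778 /2937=-3.33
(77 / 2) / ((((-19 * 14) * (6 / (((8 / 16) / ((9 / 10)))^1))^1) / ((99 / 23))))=-605 / 10488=-0.06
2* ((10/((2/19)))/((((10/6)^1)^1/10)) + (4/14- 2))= 7956/7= 1136.57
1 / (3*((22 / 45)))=15 / 22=0.68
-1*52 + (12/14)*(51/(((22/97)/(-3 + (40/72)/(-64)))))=-3113973/4928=-631.89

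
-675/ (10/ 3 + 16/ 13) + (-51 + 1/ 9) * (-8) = 415267/ 1602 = 259.22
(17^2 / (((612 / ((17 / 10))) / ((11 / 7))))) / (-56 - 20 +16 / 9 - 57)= -3179 / 330680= -0.01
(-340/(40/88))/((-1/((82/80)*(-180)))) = -138006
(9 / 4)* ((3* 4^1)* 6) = 162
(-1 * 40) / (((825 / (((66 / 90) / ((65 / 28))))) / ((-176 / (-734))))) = -19712 / 5367375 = -0.00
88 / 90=44 / 45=0.98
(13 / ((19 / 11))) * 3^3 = 3861 / 19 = 203.21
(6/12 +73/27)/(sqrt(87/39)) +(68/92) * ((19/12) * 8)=173 * sqrt(377)/1566 +646/69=11.51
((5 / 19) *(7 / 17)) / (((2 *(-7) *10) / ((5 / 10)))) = -1 / 2584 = -0.00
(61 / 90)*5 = 61 / 18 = 3.39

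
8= 8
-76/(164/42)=-798/41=-19.46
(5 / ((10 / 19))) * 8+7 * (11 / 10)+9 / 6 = 426 / 5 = 85.20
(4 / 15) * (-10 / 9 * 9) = -8 / 3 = -2.67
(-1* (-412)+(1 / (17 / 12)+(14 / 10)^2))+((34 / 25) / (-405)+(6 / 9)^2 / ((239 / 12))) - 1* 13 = 16524460718 / 41137875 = 401.68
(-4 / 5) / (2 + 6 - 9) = 4 / 5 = 0.80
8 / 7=1.14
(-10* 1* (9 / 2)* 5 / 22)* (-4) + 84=1374 / 11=124.91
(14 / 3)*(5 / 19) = 70 / 57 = 1.23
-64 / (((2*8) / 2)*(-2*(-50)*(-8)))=1 / 100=0.01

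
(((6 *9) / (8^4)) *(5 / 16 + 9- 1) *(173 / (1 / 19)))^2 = 139325374282689 / 1073741824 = 129756.87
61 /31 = 1.97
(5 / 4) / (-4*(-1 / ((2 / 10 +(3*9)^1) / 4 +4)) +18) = 135 / 1984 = 0.07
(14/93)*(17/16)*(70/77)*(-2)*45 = -8925/682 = -13.09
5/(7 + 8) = 1/3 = 0.33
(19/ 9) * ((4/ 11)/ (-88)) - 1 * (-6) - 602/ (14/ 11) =-1017145/ 2178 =-467.01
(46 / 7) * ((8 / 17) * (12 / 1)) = 4416 / 119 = 37.11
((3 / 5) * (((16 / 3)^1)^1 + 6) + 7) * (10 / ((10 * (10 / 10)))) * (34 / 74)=6.34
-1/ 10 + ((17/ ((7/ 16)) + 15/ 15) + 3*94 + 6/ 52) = 146452/ 455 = 321.87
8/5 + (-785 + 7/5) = -782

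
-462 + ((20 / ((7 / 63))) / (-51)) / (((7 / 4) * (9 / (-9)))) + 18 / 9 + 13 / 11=-597953 / 1309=-456.80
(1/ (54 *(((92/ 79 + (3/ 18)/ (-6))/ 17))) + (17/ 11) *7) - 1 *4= 756971/ 106689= 7.10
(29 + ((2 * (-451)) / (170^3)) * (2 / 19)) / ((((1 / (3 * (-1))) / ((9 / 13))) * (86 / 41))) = -749179185993 / 26090486500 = -28.71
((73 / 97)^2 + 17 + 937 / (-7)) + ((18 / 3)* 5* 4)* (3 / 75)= -36715583 / 329315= -111.49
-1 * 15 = -15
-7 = -7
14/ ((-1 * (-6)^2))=-7/ 18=-0.39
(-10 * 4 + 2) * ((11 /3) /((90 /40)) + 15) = -17062 /27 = -631.93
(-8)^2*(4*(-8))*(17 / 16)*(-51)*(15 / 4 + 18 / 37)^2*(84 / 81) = 2827733216 / 1369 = 2065546.54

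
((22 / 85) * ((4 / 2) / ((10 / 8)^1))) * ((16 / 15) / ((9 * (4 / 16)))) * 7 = 1.37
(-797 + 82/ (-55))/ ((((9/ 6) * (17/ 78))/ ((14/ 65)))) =-2459352/ 4675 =-526.06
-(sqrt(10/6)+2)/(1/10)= -20 - 10 * sqrt(15)/3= -32.91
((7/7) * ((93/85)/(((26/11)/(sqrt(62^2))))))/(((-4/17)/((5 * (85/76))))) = -2695605/3952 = -682.09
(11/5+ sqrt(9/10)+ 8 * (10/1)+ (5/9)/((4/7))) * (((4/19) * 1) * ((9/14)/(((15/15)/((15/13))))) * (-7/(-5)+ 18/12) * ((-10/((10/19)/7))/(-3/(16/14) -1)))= 324 * sqrt(10)/65+ 89826/65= 1397.70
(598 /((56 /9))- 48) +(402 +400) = 23803 /28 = 850.11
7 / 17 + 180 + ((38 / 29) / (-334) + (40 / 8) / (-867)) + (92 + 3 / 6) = 272.90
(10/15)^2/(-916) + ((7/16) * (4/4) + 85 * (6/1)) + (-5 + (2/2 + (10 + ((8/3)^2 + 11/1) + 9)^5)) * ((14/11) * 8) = 1705713577053681145/2379910896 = 716713209.69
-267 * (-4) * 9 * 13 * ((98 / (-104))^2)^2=98520.83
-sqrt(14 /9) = -sqrt(14) /3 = -1.25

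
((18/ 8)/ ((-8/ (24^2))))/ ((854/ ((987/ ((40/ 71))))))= -810891/ 2440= -332.33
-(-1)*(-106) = -106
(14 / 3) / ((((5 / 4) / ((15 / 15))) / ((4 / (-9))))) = -224 / 135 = -1.66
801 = 801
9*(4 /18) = 2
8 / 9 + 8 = 80 / 9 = 8.89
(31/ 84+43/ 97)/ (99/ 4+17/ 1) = 6619/ 340179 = 0.02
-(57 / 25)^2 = -3249 / 625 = -5.20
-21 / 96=-7 / 32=-0.22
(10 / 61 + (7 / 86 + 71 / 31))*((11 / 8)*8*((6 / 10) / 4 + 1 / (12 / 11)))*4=145151776 / 1219695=119.01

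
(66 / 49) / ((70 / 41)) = 1353 / 1715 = 0.79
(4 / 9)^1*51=68 / 3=22.67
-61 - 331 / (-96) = -5525 / 96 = -57.55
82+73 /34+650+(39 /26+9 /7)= 87695 /119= 736.93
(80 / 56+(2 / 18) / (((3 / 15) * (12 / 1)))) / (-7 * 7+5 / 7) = -1115 / 36504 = -0.03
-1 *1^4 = -1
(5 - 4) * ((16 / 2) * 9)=72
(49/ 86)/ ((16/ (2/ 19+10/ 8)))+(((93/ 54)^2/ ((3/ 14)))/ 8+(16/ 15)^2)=1852681637/ 635299200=2.92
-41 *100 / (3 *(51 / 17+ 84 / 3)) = -4100 / 93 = -44.09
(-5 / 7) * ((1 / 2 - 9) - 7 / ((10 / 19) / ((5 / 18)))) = 2195 / 252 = 8.71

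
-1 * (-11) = 11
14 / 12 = 7 / 6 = 1.17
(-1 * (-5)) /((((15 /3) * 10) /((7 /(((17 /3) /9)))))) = 189 /170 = 1.11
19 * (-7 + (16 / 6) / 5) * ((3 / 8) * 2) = -1843 / 20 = -92.15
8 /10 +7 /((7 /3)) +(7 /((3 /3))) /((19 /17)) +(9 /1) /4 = 12.31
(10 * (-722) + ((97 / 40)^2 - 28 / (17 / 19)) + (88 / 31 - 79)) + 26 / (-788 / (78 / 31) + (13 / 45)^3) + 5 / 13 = -29771542077144470149 / 4066443266142400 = -7321.27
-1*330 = -330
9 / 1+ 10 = 19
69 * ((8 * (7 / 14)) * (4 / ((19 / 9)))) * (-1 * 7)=-69552 / 19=-3660.63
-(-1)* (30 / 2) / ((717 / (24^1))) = 120 / 239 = 0.50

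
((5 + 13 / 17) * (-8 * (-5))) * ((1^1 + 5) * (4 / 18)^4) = 125440 / 37179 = 3.37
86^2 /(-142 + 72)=-3698 /35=-105.66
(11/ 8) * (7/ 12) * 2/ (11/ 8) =7/ 6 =1.17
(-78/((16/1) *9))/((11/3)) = -13/88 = -0.15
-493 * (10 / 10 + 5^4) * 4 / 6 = -617236 / 3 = -205745.33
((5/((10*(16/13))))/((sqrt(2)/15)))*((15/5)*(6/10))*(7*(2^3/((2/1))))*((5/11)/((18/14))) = 9555*sqrt(2)/176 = 76.78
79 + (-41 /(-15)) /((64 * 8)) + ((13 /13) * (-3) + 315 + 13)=3102761 /7680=404.01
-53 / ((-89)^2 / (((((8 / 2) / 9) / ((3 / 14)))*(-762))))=10.57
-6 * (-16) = 96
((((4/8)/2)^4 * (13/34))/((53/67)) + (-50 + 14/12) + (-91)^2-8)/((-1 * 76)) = -11381722933/105179136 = -108.21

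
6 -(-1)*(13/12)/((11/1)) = 805/132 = 6.10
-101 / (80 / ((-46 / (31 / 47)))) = 109181 / 1240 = 88.05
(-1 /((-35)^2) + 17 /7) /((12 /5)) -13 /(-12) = 2053 /980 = 2.09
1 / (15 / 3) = 1 / 5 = 0.20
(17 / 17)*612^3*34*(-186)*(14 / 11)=-20294304081408 / 11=-1844936734673.45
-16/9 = -1.78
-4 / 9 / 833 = -4 / 7497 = -0.00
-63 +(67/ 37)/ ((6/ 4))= -6859/ 111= -61.79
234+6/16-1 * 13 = 1771/8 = 221.38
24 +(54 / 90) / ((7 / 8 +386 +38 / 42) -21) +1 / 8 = 59466367 / 2464760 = 24.13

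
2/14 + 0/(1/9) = 1/7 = 0.14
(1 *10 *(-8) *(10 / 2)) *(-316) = 126400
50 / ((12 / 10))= 125 / 3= 41.67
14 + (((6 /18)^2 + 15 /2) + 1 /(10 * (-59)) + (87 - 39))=184813 /2655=69.61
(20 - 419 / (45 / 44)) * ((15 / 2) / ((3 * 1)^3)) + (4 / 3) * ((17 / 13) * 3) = -108476 / 1053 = -103.02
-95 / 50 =-19 / 10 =-1.90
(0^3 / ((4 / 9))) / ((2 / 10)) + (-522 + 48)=-474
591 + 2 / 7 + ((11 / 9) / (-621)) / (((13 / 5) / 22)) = 591.27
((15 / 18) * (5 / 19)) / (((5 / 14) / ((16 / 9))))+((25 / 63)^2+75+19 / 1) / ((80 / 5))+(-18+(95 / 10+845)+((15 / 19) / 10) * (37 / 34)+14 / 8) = 17338871573 / 20511792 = 845.31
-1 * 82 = -82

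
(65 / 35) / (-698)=-13 / 4886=-0.00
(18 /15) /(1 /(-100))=-120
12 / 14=6 / 7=0.86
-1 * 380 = -380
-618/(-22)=309/11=28.09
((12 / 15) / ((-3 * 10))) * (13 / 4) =-13 / 150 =-0.09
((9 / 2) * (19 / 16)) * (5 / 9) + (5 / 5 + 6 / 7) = 1081 / 224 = 4.83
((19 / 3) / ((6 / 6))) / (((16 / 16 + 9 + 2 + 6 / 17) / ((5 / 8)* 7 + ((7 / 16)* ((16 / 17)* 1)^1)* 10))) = 209 / 48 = 4.35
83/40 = 2.08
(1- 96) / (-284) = 95 / 284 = 0.33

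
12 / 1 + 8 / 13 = 164 / 13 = 12.62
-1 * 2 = -2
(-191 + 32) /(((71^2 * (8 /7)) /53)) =-58989 /40328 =-1.46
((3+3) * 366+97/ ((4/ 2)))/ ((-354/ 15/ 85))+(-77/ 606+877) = -7207.13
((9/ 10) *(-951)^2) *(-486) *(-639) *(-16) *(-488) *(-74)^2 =54039823163118457344/ 5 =10807964632623691468.80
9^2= 81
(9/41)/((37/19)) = 171/1517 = 0.11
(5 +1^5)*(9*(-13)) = -702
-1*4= -4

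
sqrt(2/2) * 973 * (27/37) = 26271/37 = 710.03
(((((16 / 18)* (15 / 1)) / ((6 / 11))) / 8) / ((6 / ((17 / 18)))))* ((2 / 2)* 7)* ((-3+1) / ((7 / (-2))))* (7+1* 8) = 4675 / 162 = 28.86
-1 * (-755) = 755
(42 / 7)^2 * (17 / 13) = 47.08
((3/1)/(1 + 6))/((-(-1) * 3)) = 1/7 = 0.14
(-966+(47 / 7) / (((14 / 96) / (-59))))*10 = -1804380 / 49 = -36824.08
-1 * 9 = -9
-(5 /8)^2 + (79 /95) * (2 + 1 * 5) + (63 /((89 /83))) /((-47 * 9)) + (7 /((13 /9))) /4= 6.50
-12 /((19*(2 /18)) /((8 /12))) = -72 /19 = -3.79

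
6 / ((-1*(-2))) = 3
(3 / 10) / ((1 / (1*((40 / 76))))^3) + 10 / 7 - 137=-6507091 / 48013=-135.53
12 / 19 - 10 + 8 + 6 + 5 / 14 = 1327 / 266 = 4.99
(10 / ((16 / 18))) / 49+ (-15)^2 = 44145 / 196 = 225.23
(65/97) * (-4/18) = -130/873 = -0.15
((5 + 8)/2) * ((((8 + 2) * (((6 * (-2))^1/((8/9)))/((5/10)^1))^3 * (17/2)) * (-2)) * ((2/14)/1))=21749715/7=3107102.14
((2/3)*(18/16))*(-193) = -579/4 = -144.75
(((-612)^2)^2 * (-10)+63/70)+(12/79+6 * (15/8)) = -2216474685369363/1580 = -1402832079347.70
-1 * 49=-49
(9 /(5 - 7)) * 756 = -3402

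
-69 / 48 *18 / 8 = -207 / 64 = -3.23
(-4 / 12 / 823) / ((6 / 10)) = -5 / 7407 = -0.00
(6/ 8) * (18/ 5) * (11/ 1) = 297/ 10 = 29.70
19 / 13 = 1.46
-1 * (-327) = 327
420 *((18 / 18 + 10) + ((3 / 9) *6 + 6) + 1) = 8400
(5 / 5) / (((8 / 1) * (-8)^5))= -1 / 262144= -0.00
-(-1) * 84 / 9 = 28 / 3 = 9.33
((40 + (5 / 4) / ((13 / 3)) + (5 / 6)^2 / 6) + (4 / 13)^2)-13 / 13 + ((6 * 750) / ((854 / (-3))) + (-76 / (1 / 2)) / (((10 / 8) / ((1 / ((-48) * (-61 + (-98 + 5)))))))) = 20296033783 / 857296440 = 23.67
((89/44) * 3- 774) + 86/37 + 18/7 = -763.04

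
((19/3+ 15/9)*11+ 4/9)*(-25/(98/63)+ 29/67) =-5838262/4221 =-1383.15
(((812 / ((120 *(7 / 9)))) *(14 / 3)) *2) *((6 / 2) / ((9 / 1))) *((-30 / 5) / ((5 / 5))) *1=-812 / 5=-162.40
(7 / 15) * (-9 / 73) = -21 / 365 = -0.06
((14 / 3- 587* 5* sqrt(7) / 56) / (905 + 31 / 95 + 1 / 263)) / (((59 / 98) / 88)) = -21.63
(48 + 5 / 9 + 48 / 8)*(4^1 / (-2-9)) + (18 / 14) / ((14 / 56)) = -10184 / 693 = -14.70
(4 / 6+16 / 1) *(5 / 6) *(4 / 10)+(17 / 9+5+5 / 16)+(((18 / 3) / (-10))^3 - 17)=-80263 / 18000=-4.46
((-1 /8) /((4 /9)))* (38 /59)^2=-3249 /27848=-0.12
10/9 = 1.11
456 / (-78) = -76 / 13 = -5.85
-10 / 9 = -1.11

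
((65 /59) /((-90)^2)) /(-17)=-13 /1624860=-0.00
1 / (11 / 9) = 9 / 11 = 0.82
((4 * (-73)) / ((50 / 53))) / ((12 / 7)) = -27083 / 150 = -180.55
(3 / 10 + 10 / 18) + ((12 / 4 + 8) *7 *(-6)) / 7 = -5863 / 90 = -65.14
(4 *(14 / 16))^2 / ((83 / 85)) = 4165 / 332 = 12.55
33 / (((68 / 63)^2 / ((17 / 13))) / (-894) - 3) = -58546719 / 5324197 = -11.00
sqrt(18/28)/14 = 3* sqrt(14)/196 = 0.06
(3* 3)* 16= 144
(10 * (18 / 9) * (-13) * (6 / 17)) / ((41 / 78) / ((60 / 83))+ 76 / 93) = -226324800 / 3808901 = -59.42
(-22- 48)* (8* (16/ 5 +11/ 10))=-2408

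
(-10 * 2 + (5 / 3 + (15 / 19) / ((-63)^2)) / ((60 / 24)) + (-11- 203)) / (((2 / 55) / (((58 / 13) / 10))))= -935515031 / 326781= -2862.82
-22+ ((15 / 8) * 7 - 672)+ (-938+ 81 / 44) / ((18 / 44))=-213787 / 72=-2969.26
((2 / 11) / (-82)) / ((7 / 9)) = -9 / 3157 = -0.00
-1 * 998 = -998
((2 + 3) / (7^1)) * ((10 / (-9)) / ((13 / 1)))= -50 / 819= -0.06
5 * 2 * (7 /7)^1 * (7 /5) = 14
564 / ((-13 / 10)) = -5640 / 13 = -433.85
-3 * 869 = -2607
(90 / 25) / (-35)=-18 / 175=-0.10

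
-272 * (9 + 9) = -4896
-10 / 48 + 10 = 235 / 24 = 9.79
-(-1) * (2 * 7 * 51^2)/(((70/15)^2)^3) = 1896129/537824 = 3.53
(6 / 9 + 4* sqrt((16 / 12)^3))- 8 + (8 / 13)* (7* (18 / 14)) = -70 / 39 + 32* sqrt(3) / 9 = 4.36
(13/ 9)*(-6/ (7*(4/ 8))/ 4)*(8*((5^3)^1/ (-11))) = 13000/ 231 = 56.28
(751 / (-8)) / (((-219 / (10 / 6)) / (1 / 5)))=751 / 5256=0.14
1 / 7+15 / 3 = 36 / 7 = 5.14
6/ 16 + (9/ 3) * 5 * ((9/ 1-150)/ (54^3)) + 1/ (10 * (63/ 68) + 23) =3767243/ 9596556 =0.39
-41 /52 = -0.79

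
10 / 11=0.91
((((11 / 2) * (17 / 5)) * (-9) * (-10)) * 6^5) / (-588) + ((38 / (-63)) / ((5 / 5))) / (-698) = -3425524211 / 153909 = -22256.82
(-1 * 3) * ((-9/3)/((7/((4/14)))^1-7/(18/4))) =162/413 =0.39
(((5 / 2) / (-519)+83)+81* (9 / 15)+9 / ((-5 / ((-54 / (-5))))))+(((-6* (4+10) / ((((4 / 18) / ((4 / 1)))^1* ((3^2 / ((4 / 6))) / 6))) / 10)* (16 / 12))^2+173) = 215730529 / 25950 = 8313.32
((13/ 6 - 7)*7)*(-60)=2030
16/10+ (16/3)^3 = 153.30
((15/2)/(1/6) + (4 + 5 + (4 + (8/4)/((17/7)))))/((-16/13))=-1625/34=-47.79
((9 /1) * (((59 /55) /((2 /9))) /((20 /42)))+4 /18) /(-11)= -8.31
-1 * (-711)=711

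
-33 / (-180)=11 / 60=0.18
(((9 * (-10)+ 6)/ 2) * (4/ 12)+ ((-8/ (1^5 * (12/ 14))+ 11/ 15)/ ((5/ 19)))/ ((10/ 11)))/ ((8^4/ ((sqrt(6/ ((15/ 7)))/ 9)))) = -12487 * sqrt(70)/ 46080000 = -0.00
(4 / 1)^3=64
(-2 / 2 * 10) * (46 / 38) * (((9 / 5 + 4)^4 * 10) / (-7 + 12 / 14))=455488964 / 20425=22300.56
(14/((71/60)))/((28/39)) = 1170/71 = 16.48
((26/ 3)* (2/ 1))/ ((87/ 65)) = 3380/ 261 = 12.95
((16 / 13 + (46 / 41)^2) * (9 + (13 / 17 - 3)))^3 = 244898438987086136000 / 51271964912864501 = 4776.46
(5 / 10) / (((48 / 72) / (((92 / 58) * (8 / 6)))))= 1.59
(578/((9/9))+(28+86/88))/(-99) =-26707/4356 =-6.13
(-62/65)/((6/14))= -434/195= -2.23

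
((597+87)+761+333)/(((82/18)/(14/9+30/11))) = 753872/451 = 1671.56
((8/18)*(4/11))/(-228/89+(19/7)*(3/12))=-39872/464607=-0.09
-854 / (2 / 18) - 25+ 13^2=-7542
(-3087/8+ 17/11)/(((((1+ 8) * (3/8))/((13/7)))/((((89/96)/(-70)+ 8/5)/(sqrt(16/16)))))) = -4688233199/13970880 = -335.57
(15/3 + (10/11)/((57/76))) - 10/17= 3155/561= 5.62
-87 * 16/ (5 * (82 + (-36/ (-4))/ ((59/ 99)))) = -82128/ 28645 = -2.87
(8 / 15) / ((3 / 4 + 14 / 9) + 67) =96 / 12475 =0.01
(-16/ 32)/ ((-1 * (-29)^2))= 1/ 1682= 0.00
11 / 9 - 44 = -385 / 9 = -42.78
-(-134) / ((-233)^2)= 134 / 54289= 0.00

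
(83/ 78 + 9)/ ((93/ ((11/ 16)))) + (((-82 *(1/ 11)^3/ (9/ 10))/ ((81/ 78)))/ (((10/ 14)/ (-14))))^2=2352227373330899/ 1349036445186144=1.74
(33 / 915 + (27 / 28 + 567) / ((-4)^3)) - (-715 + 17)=689.16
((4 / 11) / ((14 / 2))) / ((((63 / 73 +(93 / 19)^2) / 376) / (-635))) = -629204228 / 1259181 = -499.69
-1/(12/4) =-1/3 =-0.33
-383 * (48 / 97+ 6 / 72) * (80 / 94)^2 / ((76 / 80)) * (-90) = 61862160000 / 4071187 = 15195.12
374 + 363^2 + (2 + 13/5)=660738/5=132147.60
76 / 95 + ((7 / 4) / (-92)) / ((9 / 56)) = 1411 / 2070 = 0.68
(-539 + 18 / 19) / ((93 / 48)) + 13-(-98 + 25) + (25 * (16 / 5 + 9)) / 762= -85860823 / 448818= -191.30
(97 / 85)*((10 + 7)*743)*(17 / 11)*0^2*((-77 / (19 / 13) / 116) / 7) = 0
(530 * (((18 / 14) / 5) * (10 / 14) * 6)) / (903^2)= 3180 / 4439449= 0.00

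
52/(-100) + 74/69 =953/1725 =0.55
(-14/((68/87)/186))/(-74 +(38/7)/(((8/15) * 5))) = 51156/1105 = 46.30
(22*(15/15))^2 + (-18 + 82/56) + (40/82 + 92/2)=590017/1148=513.95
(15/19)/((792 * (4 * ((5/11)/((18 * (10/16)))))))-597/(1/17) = -10148.99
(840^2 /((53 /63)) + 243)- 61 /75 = 3334922692 /3975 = 838974.26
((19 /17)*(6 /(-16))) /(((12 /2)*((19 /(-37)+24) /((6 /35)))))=-2109 /4136440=-0.00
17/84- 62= -5191/84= -61.80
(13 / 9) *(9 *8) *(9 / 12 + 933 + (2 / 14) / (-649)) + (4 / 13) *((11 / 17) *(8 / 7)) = 13928419542 / 143429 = 97110.20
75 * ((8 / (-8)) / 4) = -75 / 4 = -18.75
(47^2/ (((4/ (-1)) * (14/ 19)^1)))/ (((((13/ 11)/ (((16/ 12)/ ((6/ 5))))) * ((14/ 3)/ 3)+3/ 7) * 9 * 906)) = -2308405/ 52316064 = -0.04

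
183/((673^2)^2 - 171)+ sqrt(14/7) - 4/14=-410289356459/1436012752090+ sqrt(2)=1.13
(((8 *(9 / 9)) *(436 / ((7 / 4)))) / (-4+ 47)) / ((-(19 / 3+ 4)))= -41856 / 9331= -4.49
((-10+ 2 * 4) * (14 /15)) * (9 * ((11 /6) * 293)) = -9024.40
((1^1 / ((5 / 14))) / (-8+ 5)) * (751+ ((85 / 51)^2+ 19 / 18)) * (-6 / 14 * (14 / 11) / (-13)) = -63406 / 2145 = -29.56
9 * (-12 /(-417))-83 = -11501 /139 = -82.74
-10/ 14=-5/ 7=-0.71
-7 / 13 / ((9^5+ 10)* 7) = -1 / 767767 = -0.00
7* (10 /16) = 35 /8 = 4.38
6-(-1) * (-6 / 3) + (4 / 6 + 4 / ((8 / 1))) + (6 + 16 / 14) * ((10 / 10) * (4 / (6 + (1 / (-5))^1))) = 10.09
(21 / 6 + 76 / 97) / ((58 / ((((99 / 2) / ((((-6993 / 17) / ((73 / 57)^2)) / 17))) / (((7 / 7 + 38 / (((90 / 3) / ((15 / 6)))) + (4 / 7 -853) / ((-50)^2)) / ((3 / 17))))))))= -15683913125 / 1372099614838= -0.01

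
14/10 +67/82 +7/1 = 3779/410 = 9.22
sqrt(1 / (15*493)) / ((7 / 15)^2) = 15*sqrt(7395) / 24157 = 0.05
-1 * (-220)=220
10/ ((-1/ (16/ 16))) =-10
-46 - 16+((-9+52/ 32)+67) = -19/ 8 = -2.38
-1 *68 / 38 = -34 / 19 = -1.79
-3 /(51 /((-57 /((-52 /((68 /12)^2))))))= -323 /156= -2.07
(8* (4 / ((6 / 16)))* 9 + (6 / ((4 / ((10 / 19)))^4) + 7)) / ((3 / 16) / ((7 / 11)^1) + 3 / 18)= 6787133430 / 4039951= 1680.00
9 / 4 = 2.25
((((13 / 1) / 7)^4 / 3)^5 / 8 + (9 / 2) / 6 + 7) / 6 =20207114058920621845867 / 930696994095346379664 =21.71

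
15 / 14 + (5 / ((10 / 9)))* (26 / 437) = 8193 / 6118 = 1.34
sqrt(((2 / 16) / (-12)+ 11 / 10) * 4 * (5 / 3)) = sqrt(1046) / 12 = 2.70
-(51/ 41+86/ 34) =-2630/ 697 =-3.77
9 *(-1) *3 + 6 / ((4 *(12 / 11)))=-205 / 8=-25.62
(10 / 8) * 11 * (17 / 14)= 935 / 56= 16.70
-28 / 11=-2.55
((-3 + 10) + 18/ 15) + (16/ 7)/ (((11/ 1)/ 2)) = 3317/ 385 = 8.62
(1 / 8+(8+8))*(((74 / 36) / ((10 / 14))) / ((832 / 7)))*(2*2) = 77959 / 49920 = 1.56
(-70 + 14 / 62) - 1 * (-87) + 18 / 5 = 3228 / 155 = 20.83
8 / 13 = 0.62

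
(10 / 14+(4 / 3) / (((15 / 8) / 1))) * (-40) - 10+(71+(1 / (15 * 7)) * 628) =3139 / 315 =9.97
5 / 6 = 0.83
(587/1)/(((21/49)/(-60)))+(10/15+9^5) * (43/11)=4905467/33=148650.52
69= 69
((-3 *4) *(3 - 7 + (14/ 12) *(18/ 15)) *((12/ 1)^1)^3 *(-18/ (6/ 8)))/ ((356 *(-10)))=808704/ 2225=363.46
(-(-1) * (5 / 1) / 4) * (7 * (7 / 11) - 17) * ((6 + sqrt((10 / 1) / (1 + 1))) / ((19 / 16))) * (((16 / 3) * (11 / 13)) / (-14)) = 35.06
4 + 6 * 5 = 34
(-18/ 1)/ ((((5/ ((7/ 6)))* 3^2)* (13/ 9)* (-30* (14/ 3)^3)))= 27/ 254800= 0.00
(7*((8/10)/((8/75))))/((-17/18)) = -945/17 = -55.59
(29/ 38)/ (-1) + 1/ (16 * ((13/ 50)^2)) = 2073/ 12844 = 0.16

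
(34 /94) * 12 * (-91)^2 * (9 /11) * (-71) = -1079478036 /517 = -2087965.25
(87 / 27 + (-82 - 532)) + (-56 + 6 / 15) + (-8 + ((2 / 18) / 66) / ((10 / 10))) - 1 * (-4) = -1991017 / 2970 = -670.38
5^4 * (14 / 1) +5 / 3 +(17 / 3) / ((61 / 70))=1602745 / 183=8758.17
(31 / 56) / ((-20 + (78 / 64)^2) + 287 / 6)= 11904 / 630469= 0.02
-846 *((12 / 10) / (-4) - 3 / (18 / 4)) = 817.80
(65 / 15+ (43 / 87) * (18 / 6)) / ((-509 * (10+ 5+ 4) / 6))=-0.00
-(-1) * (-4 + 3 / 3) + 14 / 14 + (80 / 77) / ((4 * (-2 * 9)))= -1396 / 693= -2.01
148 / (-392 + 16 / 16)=-148 / 391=-0.38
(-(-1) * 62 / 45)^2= 3844 / 2025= 1.90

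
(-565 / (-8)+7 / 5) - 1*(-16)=3521 / 40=88.02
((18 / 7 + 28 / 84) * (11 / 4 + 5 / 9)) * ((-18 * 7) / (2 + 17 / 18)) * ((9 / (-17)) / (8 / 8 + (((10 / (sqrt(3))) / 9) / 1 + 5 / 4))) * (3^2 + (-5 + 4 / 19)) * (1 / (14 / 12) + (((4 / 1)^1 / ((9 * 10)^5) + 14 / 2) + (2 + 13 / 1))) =7240.20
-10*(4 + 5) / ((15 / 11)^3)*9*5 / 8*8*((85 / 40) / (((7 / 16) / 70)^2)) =-86887680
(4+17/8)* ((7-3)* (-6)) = -147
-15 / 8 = -1.88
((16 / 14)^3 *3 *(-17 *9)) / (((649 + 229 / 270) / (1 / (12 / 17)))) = -89890560 / 60182437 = -1.49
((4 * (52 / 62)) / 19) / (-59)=-104 / 34751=-0.00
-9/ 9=-1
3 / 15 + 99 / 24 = 173 / 40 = 4.32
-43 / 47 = -0.91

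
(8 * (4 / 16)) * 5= 10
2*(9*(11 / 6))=33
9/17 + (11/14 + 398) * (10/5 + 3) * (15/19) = 7120719/4522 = 1574.68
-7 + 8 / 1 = 1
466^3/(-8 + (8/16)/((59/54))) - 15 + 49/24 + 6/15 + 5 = -143291770259/10680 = -13416832.42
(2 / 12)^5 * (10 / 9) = 5 / 34992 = 0.00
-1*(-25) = 25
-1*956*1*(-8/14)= 3824/7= 546.29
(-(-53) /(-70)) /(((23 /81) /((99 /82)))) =-425007 /132020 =-3.22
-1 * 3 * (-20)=60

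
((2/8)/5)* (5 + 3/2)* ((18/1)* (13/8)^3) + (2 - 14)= 134169/10240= 13.10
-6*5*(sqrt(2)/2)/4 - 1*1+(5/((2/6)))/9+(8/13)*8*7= 1370/39 - 15*sqrt(2)/4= 29.82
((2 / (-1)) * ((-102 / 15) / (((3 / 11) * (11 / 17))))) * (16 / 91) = 13.55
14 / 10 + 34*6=1027 / 5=205.40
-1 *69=-69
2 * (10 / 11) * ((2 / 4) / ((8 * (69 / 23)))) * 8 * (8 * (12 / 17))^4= 283115520 / 918731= 308.16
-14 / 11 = -1.27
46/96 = 23/48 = 0.48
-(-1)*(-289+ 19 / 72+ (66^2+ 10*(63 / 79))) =23179957 / 5688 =4075.24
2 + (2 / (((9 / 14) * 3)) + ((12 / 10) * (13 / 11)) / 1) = 6616 / 1485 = 4.46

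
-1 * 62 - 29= -91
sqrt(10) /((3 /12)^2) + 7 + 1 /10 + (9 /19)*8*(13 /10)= 457 /38 + 16*sqrt(10)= 62.62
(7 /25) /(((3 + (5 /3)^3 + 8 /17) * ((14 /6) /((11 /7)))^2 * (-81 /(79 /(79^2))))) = -561 /228969650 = -0.00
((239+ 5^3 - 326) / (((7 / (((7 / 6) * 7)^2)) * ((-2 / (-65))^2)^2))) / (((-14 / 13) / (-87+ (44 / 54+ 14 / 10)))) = 247286382513625 / 7776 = 31801232319.14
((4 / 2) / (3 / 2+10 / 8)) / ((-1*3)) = -8 / 33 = -0.24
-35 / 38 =-0.92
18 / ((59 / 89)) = 1602 / 59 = 27.15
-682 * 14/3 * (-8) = 76384/3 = 25461.33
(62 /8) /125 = 31 /500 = 0.06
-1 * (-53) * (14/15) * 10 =1484/3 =494.67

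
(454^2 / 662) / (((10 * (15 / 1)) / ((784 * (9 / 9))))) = 1627.34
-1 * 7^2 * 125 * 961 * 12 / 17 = -70633500 / 17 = -4154911.76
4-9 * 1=-5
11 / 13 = 0.85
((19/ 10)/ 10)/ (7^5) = 0.00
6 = 6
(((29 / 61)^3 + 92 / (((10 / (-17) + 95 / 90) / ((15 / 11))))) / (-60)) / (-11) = 95887900577 / 235647134580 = 0.41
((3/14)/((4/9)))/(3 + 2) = 0.10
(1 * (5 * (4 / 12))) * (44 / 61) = 220 / 183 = 1.20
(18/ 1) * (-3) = -54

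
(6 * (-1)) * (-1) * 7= 42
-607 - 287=-894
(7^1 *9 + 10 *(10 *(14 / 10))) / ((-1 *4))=-203 / 4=-50.75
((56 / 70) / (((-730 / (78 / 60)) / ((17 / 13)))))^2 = 289 / 83265625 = 0.00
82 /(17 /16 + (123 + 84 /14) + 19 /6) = 3936 /6395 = 0.62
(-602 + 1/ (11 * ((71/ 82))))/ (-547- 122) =470080/ 522489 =0.90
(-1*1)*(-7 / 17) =0.41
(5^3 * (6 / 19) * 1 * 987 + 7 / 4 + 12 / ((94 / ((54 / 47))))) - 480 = 38482.42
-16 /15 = -1.07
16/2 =8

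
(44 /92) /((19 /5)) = 55 /437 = 0.13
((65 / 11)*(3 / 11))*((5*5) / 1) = 4875 / 121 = 40.29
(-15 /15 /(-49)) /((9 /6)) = 2 /147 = 0.01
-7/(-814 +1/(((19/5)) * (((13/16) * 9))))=15561/1809442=0.01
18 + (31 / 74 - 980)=-71157 / 74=-961.58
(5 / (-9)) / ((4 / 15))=-25 / 12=-2.08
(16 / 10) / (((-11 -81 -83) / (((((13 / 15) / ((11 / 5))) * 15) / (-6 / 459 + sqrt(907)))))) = -2434536 * sqrt(907) / 40871521075 -31824 / 40871521075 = -0.00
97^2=9409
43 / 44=0.98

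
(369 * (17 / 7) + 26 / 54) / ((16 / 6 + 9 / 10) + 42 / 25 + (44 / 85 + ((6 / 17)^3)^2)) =204520035893900 / 1315281015909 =155.50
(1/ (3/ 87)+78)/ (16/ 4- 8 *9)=-1.57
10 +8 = 18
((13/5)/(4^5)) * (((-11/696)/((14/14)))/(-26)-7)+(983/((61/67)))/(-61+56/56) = -1566191869/86949888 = -18.01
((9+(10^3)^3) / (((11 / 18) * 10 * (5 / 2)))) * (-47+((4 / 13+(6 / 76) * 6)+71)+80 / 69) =2652654023873886 / 1562275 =1697943079.08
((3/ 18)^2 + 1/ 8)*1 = 11/ 72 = 0.15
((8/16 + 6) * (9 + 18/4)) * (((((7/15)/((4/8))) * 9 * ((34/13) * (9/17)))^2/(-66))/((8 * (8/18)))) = -2893401/57200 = -50.58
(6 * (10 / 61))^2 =3600 / 3721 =0.97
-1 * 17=-17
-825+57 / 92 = -824.38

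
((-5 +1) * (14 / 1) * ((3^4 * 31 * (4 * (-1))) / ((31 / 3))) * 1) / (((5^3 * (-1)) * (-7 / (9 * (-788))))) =-55147392 / 125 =-441179.14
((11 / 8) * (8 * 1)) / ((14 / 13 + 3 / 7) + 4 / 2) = 91 / 29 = 3.14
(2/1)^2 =4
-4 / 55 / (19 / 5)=-4 / 209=-0.02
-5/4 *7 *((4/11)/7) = -5/11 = -0.45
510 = 510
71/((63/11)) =781/63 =12.40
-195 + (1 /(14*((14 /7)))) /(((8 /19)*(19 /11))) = -43669 /224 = -194.95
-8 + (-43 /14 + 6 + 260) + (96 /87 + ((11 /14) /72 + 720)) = 28531687 /29232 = 976.04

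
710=710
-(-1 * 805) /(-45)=-161 /9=-17.89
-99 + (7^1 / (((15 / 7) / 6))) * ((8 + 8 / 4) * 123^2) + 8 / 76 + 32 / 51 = 2873264975 / 969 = 2965185.73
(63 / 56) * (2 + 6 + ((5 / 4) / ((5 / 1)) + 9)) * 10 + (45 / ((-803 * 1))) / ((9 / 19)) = 193.94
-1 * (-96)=96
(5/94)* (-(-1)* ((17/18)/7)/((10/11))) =187/23688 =0.01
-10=-10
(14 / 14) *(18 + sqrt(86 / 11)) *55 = 5 *sqrt(946) + 990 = 1143.79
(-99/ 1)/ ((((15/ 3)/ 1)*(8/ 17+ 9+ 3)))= -1683/ 1060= -1.59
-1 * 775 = -775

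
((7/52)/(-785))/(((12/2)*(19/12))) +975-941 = 13184853/387790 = 34.00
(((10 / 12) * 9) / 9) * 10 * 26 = 650 / 3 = 216.67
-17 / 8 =-2.12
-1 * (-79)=79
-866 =-866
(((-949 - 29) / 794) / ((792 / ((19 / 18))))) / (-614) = 3097 / 1158338016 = 0.00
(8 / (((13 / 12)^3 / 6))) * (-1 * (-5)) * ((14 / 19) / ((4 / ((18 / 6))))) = 4354560 / 41743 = 104.32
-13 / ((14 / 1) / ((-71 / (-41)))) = -923 / 574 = -1.61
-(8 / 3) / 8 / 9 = -1 / 27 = -0.04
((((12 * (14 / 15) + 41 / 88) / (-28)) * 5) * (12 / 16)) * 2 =-15399 / 4928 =-3.12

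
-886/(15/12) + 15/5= -3529/5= -705.80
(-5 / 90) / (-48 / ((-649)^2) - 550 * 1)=421201 / 4169890764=0.00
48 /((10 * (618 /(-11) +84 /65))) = -572 /6541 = -0.09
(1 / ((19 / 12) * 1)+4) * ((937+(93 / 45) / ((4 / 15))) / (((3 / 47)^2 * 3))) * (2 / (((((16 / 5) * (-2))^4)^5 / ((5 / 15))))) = 8757202243804931640625 / 487728568437811262225856558268416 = 0.00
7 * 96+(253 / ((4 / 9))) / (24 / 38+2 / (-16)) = 12570 / 7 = 1795.71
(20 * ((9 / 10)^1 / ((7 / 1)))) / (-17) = -18 / 119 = -0.15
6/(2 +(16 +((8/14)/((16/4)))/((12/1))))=504/1513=0.33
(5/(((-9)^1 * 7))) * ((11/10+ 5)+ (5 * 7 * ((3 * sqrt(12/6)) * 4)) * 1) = -100 * sqrt(2)/3-61/126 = -47.62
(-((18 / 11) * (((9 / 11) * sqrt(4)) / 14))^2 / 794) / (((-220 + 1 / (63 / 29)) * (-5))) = -118098 / 2813732928545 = -0.00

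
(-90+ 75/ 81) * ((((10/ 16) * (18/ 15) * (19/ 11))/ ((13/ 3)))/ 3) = -3515/ 396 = -8.88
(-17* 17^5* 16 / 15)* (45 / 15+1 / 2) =-1351703864 / 15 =-90113590.93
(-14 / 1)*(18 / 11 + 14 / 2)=-120.91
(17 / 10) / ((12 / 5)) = 17 / 24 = 0.71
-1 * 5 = -5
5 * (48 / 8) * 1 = 30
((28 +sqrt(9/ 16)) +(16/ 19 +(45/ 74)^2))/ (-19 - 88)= -779339/ 2783177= -0.28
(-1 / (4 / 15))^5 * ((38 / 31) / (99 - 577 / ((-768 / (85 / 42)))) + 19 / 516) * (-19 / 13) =12226598817159375 / 230143422386176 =53.13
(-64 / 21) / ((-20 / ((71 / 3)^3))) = 5726576 / 2835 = 2019.96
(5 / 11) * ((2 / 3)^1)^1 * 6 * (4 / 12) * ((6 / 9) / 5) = 8 / 99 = 0.08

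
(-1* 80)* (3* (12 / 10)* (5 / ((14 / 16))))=-11520 / 7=-1645.71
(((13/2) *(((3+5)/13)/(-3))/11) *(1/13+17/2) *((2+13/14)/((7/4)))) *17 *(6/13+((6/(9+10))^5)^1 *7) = -3225547632680/225550334009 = -14.30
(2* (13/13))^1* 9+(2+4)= 24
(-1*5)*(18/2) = -45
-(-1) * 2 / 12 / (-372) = -1 / 2232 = -0.00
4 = 4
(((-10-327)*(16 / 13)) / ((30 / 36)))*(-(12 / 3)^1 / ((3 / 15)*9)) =43136 / 39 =1106.05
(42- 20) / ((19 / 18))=396 / 19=20.84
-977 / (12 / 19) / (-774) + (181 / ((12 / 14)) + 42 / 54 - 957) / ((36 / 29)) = -4166957 / 6966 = -598.19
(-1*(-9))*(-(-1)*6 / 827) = 54 / 827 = 0.07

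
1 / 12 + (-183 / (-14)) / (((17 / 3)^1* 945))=1429 / 16660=0.09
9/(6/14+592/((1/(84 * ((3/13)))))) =273/348109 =0.00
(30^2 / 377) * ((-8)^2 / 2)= 76.39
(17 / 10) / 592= 17 / 5920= 0.00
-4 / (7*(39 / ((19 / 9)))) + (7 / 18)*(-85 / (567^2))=-47647 / 1535274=-0.03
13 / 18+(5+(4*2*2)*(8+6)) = 4135 / 18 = 229.72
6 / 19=0.32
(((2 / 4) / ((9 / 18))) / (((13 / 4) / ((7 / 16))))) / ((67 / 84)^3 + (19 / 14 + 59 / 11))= 11409552 / 612639989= 0.02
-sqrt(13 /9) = -sqrt(13) /3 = -1.20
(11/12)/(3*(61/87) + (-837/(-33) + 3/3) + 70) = 3509/376932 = 0.01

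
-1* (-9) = 9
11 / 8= 1.38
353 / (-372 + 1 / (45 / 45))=-353 / 371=-0.95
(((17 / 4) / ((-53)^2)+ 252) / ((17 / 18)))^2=649403726526801 / 9121396036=71195.65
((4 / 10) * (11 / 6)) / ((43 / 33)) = 121 / 215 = 0.56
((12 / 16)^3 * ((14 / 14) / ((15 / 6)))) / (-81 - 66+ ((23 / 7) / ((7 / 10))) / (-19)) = -25137 / 21933920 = -0.00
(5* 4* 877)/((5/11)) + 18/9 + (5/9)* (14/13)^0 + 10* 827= 421745/9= 46860.56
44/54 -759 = -20471/27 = -758.19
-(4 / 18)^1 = -2 / 9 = -0.22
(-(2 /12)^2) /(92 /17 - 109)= 17 /63396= 0.00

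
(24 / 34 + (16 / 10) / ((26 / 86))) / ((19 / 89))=589892 / 20995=28.10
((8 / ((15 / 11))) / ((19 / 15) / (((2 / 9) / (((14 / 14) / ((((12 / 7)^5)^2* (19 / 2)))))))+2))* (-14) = -8475799191552 / 206673689329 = -41.01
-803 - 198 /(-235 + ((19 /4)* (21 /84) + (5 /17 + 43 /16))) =-25181651 /31393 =-802.14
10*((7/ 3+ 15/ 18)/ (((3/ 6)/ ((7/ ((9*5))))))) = 266/ 27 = 9.85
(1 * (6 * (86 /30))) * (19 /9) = 1634 /45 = 36.31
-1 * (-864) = 864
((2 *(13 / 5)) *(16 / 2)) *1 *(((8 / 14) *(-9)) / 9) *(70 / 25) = -1664 / 25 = -66.56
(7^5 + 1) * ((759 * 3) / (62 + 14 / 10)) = 191359080 / 317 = 603656.40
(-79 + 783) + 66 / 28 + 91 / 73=723171 / 1022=707.60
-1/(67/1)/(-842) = 1/56414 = 0.00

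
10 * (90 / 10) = 90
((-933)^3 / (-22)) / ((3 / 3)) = 36916647.14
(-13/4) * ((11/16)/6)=-143/384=-0.37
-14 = -14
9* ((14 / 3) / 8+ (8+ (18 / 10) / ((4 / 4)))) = 93.45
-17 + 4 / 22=-185 / 11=-16.82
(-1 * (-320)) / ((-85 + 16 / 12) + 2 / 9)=-2880 / 751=-3.83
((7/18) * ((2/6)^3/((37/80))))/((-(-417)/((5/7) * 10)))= 2000/3749247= 0.00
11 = 11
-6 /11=-0.55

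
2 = 2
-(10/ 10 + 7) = -8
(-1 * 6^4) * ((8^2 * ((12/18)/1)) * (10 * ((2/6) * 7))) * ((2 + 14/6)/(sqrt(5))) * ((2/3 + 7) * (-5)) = 42864640 * sqrt(5) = 95848248.87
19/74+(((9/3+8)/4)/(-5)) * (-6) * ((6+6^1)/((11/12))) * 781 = 12483599/370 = 33739.46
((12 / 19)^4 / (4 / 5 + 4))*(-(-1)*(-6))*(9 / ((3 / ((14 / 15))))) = -72576 / 130321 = -0.56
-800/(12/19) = -3800/3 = -1266.67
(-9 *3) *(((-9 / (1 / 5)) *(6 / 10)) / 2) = 729 / 2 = 364.50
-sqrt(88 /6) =-2 * sqrt(33) /3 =-3.83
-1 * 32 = -32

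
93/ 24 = 31/ 8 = 3.88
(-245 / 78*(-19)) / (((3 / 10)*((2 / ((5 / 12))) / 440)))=6400625 / 351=18235.40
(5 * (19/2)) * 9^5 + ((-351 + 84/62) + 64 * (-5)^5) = 161477627/62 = 2604477.85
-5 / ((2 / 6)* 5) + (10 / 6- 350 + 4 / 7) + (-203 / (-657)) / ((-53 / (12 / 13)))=-370493386 / 1056237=-350.77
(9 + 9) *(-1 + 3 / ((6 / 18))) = 144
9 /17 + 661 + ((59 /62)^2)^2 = 166380669793 /251197712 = 662.35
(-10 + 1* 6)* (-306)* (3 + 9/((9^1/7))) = 12240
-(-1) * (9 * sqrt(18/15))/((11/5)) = 9 * sqrt(30)/11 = 4.48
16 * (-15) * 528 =-126720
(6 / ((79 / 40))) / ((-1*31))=-240 / 2449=-0.10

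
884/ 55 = 16.07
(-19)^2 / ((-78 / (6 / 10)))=-361 / 130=-2.78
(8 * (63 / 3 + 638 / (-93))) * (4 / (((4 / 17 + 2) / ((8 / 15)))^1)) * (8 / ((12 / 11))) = 12590336 / 15903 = 791.70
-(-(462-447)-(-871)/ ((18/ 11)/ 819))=-871841/ 2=-435920.50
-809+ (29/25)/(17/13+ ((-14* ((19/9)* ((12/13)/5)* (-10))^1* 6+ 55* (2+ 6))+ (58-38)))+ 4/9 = -1865273632/2306925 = -808.55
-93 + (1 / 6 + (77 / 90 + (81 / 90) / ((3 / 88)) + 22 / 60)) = -5869 / 90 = -65.21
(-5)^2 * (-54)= -1350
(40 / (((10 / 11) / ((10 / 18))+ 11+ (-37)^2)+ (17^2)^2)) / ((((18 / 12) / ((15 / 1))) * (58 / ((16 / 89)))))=35200 / 2410470749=0.00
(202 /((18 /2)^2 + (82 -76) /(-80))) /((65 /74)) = 119584 /42081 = 2.84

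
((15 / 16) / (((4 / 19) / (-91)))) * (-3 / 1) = 77805 / 64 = 1215.70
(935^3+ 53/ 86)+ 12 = 70296433335/ 86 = 817400387.62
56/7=8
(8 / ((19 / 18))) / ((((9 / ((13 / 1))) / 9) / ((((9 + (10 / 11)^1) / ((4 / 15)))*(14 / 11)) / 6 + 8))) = 3597516 / 2299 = 1564.82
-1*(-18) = 18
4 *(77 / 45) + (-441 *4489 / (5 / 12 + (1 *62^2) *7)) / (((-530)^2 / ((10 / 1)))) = 279258002926 / 40816300905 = 6.84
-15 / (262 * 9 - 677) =-0.01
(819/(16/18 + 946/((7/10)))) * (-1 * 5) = -257985/85196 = -3.03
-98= -98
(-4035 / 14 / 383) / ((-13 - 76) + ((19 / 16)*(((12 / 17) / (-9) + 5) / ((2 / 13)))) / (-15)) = 0.01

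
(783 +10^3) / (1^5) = 1783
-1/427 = -0.00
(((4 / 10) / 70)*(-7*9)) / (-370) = 9 / 9250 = 0.00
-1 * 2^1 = -2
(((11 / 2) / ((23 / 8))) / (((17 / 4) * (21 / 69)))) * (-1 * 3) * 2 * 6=-6336 / 119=-53.24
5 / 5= 1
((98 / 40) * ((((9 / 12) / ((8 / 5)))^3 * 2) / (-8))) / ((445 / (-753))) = 4981095 / 46661632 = 0.11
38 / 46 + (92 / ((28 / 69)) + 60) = 46294 / 161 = 287.54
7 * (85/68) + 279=287.75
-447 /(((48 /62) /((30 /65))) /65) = -69285 /4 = -17321.25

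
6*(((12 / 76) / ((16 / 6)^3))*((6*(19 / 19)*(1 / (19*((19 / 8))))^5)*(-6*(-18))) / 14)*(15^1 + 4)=10077696 / 42917463804607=0.00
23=23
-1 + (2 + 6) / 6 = 1 / 3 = 0.33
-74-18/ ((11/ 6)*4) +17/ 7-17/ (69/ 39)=-148117/ 1771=-83.63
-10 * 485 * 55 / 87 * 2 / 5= -106700 / 87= -1226.44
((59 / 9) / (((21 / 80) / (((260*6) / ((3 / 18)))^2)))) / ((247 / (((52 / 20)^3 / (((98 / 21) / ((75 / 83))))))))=2329480857600 / 77273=30146116.47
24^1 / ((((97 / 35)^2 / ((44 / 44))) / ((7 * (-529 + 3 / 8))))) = -108791025 / 9409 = -11562.44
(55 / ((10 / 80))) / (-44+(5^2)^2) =440 / 581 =0.76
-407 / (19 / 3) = -1221 / 19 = -64.26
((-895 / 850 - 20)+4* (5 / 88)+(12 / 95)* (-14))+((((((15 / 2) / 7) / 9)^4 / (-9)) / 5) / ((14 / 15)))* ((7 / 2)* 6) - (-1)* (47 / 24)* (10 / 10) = -2281470566513 / 110558558880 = -20.64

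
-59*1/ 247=-59/ 247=-0.24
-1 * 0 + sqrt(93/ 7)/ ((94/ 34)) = 1.32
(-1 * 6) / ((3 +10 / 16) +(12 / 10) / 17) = -4080 / 2513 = -1.62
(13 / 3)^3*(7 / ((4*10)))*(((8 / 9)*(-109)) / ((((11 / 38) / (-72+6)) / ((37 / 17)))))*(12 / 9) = 18855146128 / 20655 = 912861.11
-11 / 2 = -5.50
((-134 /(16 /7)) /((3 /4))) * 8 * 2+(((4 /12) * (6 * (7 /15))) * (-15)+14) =-3752 /3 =-1250.67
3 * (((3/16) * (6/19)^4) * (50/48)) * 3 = 18225/1042568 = 0.02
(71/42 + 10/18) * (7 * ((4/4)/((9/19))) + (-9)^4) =8374253/567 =14769.41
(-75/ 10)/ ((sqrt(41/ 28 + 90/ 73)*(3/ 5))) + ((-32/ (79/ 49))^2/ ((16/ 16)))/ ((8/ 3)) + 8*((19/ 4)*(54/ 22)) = 16545090/ 68651- 25*sqrt(2817143)/ 5513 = 233.39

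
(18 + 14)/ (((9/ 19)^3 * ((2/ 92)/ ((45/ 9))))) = 50482240/ 729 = 69248.61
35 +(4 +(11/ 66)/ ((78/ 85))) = 18337/ 468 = 39.18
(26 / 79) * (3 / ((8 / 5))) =195 / 316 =0.62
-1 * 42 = -42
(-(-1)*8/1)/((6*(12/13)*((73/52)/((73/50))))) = 338/225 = 1.50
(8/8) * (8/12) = 2/3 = 0.67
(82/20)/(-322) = -0.01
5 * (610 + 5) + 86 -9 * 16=3017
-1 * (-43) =43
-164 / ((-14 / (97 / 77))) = 7954 / 539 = 14.76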